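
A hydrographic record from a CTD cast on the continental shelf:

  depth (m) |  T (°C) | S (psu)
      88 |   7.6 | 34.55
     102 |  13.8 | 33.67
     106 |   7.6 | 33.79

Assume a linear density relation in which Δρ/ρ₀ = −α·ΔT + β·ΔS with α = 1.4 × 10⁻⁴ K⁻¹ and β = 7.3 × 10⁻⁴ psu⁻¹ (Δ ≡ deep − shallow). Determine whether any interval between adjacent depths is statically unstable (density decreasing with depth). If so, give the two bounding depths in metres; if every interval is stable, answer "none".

Evaluate Δρ/ρ₀ = −αΔT + βΔS across each adjacent pair:
  88–102 m: −αΔT+βΔS = −(1.4 × 10⁻⁴)(+6.2)+(7.3 × 10⁻⁴)(-0.88) = -1.5 × 10⁻³ → UNSTABLE
  102–106 m: −αΔT+βΔS = −(1.4 × 10⁻⁴)(-6.2)+(7.3 × 10⁻⁴)(+0.12) = 9.6 × 10⁻⁴ → stable
The 88–102 m interval has Δρ < 0: lighter water underlies denser water.

88–102 m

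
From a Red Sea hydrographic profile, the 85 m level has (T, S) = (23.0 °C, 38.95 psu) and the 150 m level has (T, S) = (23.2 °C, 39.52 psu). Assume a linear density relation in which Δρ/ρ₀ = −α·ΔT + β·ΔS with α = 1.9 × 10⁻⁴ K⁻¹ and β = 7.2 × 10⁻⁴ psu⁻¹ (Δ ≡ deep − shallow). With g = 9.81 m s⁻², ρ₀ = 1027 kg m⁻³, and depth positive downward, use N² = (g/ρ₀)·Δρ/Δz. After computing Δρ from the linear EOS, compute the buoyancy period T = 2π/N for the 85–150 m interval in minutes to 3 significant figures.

ΔT = +0.2 K, ΔS = +0.57 psu (deep − shallow).
Δρ/ρ₀ = −αΔT + βΔS = -3.80 × 10⁻⁵ + 4.104 × 10⁻⁴ = 3.724 × 10⁻⁴, so Δρ ≈ 0.3825 kg m⁻³.
N² = (g/ρ₀)·Δρ/Δz = g·(Δρ/ρ₀)/Δz = 9.81 × 3.724 × 10⁻⁴ / 65 = 5.6204 × 10⁻⁵ s⁻².
N = √(5.6204 × 10⁻⁵) = 7.4969 × 10⁻³ rad s⁻¹ → T = 2π/N = 838.10 s = 13.968 min ≈ 14.0 min.

14.0 min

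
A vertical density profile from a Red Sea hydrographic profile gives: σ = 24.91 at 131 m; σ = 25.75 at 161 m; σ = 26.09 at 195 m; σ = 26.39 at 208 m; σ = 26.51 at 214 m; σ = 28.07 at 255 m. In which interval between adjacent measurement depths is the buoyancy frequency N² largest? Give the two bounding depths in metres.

Compute the density gradient over each adjacent pair:
  131–161 m: Δρ/Δz = 0.84/30 = 0.028 kg m⁻⁴
  161–195 m: Δρ/Δz = 0.34/34 = 0.010 kg m⁻⁴
  195–208 m: Δρ/Δz = 0.30/13 = 0.023 kg m⁻⁴
  208–214 m: Δρ/Δz = 0.12/6 = 0.020 kg m⁻⁴
  214–255 m: Δρ/Δz = 1.56/41 = 0.038 kg m⁻⁴
The largest gradient is in the 214–255 m interval — the pycnocline.

214–255 m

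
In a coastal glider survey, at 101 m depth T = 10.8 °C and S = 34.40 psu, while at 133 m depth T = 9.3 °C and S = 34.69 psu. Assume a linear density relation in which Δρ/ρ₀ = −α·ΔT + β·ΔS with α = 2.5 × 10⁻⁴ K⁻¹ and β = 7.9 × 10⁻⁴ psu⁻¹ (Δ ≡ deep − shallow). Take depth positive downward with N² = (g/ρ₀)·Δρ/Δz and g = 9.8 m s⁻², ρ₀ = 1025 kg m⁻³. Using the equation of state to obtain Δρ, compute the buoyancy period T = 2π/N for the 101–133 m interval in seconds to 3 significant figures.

ΔT = -1.5 K, ΔS = +0.29 psu (deep − shallow).
Δρ/ρ₀ = −αΔT + βΔS = 3.75 × 10⁻⁴ + 2.291 × 10⁻⁴ = 6.041 × 10⁻⁴, so Δρ ≈ 0.6192 kg m⁻³.
N² = (g/ρ₀)·Δρ/Δz = g·(Δρ/ρ₀)/Δz = 9.8 × 6.041 × 10⁻⁴ / 32 = 1.8501 × 10⁻⁴ s⁻².
N = √(1.8501 × 10⁻⁴) = 0.013602 rad s⁻¹ → T = 2π/N = 461.93 s ≈ 462 s.

462 s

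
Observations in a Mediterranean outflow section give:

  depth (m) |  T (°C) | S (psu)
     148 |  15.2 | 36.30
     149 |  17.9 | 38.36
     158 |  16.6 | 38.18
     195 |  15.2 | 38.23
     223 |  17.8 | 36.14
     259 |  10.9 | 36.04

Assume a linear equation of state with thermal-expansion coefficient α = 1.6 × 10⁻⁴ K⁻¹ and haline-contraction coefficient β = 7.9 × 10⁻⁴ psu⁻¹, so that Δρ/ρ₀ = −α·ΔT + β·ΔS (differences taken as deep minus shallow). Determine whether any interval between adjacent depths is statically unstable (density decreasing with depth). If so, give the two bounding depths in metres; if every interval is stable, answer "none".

195–223 m

Evaluate Δρ/ρ₀ = −αΔT + βΔS across each adjacent pair:
  148–149 m: −αΔT+βΔS = −(1.6 × 10⁻⁴)(+2.7)+(7.9 × 10⁻⁴)(+2.06) = 1.2 × 10⁻³ → stable
  149–158 m: −αΔT+βΔS = −(1.6 × 10⁻⁴)(-1.3)+(7.9 × 10⁻⁴)(-0.18) = 6.6 × 10⁻⁵ → stable
  158–195 m: −αΔT+βΔS = −(1.6 × 10⁻⁴)(-1.4)+(7.9 × 10⁻⁴)(+0.05) = 2.6 × 10⁻⁴ → stable
  195–223 m: −αΔT+βΔS = −(1.6 × 10⁻⁴)(+2.6)+(7.9 × 10⁻⁴)(-2.09) = -2.1 × 10⁻³ → UNSTABLE
  223–259 m: −αΔT+βΔS = −(1.6 × 10⁻⁴)(-6.9)+(7.9 × 10⁻⁴)(-0.10) = 1.0 × 10⁻³ → stable
The 195–223 m interval has Δρ < 0: lighter water underlies denser water.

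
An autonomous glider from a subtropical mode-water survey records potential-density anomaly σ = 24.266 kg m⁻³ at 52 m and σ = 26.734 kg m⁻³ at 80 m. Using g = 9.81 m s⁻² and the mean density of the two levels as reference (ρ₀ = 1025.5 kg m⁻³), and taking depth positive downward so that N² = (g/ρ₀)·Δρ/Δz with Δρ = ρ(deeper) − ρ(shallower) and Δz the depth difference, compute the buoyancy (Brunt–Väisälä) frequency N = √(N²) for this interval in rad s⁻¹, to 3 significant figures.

0.0290 rad s⁻¹

Δρ = 1026.734 − 1024.266 = 2.468 kg m⁻³ over Δz = 80 − 52 = 28 m.
N² = (9.81/1025.5) × (2.468/28) = 8.4318 × 10⁻⁴ s⁻².
N = √(8.4318 × 10⁻⁴) = 0.029038 rad s⁻¹ ≈ 0.0290 rad s⁻¹.
Since Δρ > 0 the layer is stably stratified.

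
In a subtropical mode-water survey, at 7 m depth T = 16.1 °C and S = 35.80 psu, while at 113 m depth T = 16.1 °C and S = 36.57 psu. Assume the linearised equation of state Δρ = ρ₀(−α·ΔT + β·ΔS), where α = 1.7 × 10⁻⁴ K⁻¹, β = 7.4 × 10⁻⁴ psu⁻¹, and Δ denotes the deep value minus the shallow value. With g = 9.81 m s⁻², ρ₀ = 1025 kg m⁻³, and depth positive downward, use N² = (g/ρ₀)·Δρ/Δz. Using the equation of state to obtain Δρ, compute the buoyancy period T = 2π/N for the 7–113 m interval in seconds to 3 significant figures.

865 s

ΔT = +0.0 K, ΔS = +0.77 psu (deep − shallow).
Δρ/ρ₀ = −αΔT + βΔS = 0 + 5.698 × 10⁻⁴ = 5.698 × 10⁻⁴, so Δρ ≈ 0.5840 kg m⁻³.
N² = (g/ρ₀)·Δρ/Δz = g·(Δρ/ρ₀)/Δz = 9.81 × 5.698 × 10⁻⁴ / 106 = 5.2733 × 10⁻⁵ s⁻².
N = √(5.2733 × 10⁻⁵) = 7.2617 × 10⁻³ rad s⁻¹ → T = 2π/N = 865.25 s ≈ 865 s.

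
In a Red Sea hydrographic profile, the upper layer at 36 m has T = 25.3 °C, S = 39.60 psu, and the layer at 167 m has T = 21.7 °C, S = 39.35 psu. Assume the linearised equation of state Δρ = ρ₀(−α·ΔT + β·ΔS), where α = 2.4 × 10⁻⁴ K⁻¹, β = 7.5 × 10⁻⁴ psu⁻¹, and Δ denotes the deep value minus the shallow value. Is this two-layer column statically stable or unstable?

ΔT = 21.7 − 25.3 = -3.6 K and ΔS = 39.35 − 39.60 = -0.25 psu (deep − shallow).
−αΔT = 8.64 × 10⁻⁴; βΔS = -1.875 × 10⁻⁴; sum Δρ/ρ₀ = 6.765 × 10⁻⁴.
Δρ/ρ₀ > 0, so Δρ > 0: deeper water is denser → statically stable.

stable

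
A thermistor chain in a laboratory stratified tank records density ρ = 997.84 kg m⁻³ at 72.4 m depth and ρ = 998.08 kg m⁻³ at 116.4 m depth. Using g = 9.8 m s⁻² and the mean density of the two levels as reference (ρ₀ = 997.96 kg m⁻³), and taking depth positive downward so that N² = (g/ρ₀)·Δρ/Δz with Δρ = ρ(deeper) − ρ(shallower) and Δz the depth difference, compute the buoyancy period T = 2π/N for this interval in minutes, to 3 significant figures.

Δρ = 998.08 − 997.84 = 0.24 kg m⁻³ over Δz = 116.4 − 72.4 = 44 m.
N² = (9.8/997.96) × (0.24/44) = 5.3564 × 10⁻⁵ s⁻².
N = √(5.3564 × 10⁻⁵) = 7.3187 × 10⁻³ rad s⁻¹, so T = 2π/N = 858.51 s = 14.309 min ≈ 14.3 min.

14.3 min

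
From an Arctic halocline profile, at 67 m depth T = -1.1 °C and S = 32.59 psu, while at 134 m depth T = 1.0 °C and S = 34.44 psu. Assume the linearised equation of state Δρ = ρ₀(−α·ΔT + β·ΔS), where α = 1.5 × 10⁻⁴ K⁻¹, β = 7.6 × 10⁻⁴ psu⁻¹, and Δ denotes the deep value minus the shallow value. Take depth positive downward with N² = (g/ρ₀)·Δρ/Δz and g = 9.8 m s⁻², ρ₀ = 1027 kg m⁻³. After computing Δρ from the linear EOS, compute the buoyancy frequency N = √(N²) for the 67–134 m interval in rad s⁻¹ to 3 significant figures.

ΔT = +2.1 K, ΔS = +1.85 psu (deep − shallow).
Δρ/ρ₀ = −αΔT + βΔS = -3.15 × 10⁻⁴ + 1.406 × 10⁻³ = 1.091 × 10⁻³, so Δρ ≈ 1.120 kg m⁻³.
N² = (g/ρ₀)·Δρ/Δz = g·(Δρ/ρ₀)/Δz = 9.8 × 1.091 × 10⁻³ / 67 = 1.5958 × 10⁻⁴ s⁻².
N = √(1.5958 × 10⁻⁴) = 0.012632 rad s⁻¹ ≈ 0.0126 rad s⁻¹.

0.0126 rad s⁻¹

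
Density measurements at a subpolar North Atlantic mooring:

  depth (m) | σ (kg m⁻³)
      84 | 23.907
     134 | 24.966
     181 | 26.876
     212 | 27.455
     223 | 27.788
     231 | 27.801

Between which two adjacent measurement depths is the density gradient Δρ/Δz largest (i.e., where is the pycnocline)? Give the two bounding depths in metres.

134–181 m

Compute the density gradient over each adjacent pair:
  84–134 m: Δρ/Δz = 1.059/50 = 0.021 kg m⁻⁴
  134–181 m: Δρ/Δz = 1.910/47 = 0.041 kg m⁻⁴
  181–212 m: Δρ/Δz = 0.579/31 = 0.019 kg m⁻⁴
  212–223 m: Δρ/Δz = 0.333/11 = 0.030 kg m⁻⁴
  223–231 m: Δρ/Δz = 0.013/8 = 1.6 × 10⁻³ kg m⁻⁴
The largest gradient is in the 134–181 m interval — the pycnocline.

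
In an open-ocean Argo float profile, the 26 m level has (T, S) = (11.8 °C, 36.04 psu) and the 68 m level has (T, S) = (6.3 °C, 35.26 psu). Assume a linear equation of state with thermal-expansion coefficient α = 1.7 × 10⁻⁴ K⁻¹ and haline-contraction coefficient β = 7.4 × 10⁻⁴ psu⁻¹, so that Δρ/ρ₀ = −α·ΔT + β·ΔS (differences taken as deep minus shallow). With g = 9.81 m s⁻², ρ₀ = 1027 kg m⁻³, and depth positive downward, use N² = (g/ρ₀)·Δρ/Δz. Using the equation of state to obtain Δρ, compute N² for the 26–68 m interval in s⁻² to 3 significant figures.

ΔT = -5.5 K, ΔS = -0.78 psu (deep − shallow).
Δρ/ρ₀ = −αΔT + βΔS = 9.35 × 10⁻⁴ − 5.772 × 10⁻⁴ = 3.578 × 10⁻⁴, so Δρ ≈ 0.3675 kg m⁻³.
N² = (g/ρ₀)·Δρ/Δz = g·(Δρ/ρ₀)/Δz = 9.81 × 3.578 × 10⁻⁴ / 42 = 8.3572 × 10⁻⁵ s⁻² ≈ 8.36 × 10⁻⁵ s⁻².

8.36 × 10⁻⁵ s⁻²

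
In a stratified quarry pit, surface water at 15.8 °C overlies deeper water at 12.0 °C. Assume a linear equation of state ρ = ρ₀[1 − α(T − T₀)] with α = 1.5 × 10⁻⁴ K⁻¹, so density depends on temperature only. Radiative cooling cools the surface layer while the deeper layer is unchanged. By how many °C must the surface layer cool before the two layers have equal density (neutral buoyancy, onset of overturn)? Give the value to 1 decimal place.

With temperature the only control, equal density requires T_surf′ = T_deep.
T_surf′ = 12.0 °C.
Cooling required: 15.8 − 12.0 = 3.8 °C.

3.8 °C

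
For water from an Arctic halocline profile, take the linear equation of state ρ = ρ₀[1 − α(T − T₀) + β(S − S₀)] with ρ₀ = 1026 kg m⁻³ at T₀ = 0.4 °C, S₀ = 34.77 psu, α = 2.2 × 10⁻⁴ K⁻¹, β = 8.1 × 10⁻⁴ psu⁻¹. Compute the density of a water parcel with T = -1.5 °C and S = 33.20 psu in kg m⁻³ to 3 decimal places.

1025.124 kg m⁻³

T − T₀ = -1.9 K, S − S₀ = -1.57 psu.
Bracket = 1 − α·(-1.9) + β·(-1.57) = 1 + (-8.537 × 10⁻⁴) = 0.9991463.
ρ = 1026 × 0.9991463 = 1025.124 kg m⁻³.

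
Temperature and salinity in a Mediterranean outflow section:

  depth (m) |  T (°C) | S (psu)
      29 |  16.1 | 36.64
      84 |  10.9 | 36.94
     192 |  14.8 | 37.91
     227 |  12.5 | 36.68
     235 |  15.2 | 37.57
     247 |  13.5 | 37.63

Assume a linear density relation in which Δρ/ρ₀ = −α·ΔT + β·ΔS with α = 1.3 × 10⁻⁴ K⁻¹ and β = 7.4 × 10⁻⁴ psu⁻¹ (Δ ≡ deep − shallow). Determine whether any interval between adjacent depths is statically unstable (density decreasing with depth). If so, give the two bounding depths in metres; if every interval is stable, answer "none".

192–227 m

Evaluate Δρ/ρ₀ = −αΔT + βΔS across each adjacent pair:
  29–84 m: −αΔT+βΔS = −(1.3 × 10⁻⁴)(-5.2)+(7.4 × 10⁻⁴)(+0.30) = 9.0 × 10⁻⁴ → stable
  84–192 m: −αΔT+βΔS = −(1.3 × 10⁻⁴)(+3.9)+(7.4 × 10⁻⁴)(+0.97) = 2.1 × 10⁻⁴ → stable
  192–227 m: −αΔT+βΔS = −(1.3 × 10⁻⁴)(-2.3)+(7.4 × 10⁻⁴)(-1.23) = -6.1 × 10⁻⁴ → UNSTABLE
  227–235 m: −αΔT+βΔS = −(1.3 × 10⁻⁴)(+2.7)+(7.4 × 10⁻⁴)(+0.89) = 3.1 × 10⁻⁴ → stable
  235–247 m: −αΔT+βΔS = −(1.3 × 10⁻⁴)(-1.7)+(7.4 × 10⁻⁴)(+0.06) = 2.7 × 10⁻⁴ → stable
The 192–227 m interval has Δρ < 0: lighter water underlies denser water.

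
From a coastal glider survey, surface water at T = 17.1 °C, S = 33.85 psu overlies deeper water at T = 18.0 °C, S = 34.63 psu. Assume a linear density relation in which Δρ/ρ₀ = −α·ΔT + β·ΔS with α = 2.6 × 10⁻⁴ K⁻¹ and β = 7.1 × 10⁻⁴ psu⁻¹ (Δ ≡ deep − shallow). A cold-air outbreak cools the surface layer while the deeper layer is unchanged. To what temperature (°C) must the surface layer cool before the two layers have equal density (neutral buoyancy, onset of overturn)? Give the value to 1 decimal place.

Neutral buoyancy requires Δρ = 0, i.e. −α(T_deep − T_surf′) + β(S_deep − S_surf) = 0.
T_surf′ = T_deep − (β/α)·ΔS = 18.0 − (7.1 × 10⁻⁴/2.6 × 10⁻⁴)·(+0.78) = 15.870 °C.
Cooling required: 17.1 − (15.870) = 1.230 °C.

15.9 °C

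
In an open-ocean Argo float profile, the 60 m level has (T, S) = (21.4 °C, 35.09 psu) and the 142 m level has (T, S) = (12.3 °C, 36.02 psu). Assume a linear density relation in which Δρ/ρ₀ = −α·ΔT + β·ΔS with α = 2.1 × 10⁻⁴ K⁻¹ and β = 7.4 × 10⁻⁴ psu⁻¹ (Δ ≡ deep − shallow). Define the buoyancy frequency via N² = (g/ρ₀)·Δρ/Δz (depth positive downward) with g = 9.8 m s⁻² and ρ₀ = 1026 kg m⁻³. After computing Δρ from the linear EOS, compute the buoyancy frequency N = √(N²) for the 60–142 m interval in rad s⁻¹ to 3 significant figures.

0.0176 rad s⁻¹

ΔT = -9.1 K, ΔS = +0.93 psu (deep − shallow).
Δρ/ρ₀ = −αΔT + βΔS = 1.911 × 10⁻³ + 6.882 × 10⁻⁴ = 2.5992 × 10⁻³, so Δρ ≈ 2.667 kg m⁻³.
N² = (g/ρ₀)·Δρ/Δz = g·(Δρ/ρ₀)/Δz = 9.8 × 2.5992 × 10⁻³ / 82 = 3.1064 × 10⁻⁴ s⁻².
N = √(3.1064 × 10⁻⁴) = 0.017625 rad s⁻¹ ≈ 0.0176 rad s⁻¹.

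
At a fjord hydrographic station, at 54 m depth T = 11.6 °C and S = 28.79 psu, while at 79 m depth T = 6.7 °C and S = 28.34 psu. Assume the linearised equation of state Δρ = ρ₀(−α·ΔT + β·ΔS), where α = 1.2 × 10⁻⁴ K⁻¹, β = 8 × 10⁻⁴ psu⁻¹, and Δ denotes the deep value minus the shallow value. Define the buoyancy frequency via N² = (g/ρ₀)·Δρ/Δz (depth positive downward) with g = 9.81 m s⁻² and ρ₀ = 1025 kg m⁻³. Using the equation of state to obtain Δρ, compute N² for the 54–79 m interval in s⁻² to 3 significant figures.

8.95 × 10⁻⁵ s⁻²

ΔT = -4.9 K, ΔS = -0.45 psu (deep − shallow).
Δρ/ρ₀ = −αΔT + βΔS = 5.88 × 10⁻⁴ − 3.60 × 10⁻⁴ = 2.28 × 10⁻⁴, so Δρ ≈ 0.2337 kg m⁻³.
N² = (g/ρ₀)·Δρ/Δz = g·(Δρ/ρ₀)/Δz = 9.81 × 2.28 × 10⁻⁴ / 25 = 8.9467 × 10⁻⁵ s⁻² ≈ 8.95 × 10⁻⁵ s⁻².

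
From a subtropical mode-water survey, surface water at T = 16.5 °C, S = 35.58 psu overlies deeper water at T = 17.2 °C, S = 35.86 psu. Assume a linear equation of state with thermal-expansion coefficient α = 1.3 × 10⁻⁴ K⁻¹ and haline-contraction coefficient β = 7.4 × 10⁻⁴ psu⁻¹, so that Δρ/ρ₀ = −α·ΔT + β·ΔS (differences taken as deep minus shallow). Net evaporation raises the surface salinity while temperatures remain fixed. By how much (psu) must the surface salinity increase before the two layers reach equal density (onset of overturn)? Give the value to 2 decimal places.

Neutral buoyancy requires −α(T_deep − T_surf) + β(S_deep − S_surf′) = 0.
S_surf′ = S_deep − (α/β)·ΔT = 35.86 − (1.3 × 10⁻⁴/7.4 × 10⁻⁴)·(+0.7) = 35.7370 psu.
Increase required: 35.7370 − 35.58 = 0.1570 psu.

0.16 psu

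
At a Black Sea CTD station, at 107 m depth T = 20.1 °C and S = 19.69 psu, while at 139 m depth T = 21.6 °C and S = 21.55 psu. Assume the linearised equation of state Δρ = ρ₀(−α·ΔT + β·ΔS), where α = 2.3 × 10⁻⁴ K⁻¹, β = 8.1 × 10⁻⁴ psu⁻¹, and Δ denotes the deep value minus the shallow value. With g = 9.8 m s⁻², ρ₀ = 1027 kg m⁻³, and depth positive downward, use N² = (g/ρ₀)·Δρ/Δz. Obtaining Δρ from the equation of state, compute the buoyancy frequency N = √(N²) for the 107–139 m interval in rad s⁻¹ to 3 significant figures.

ΔT = +1.5 K, ΔS = +1.86 psu (deep − shallow).
Δρ/ρ₀ = −αΔT + βΔS = -3.45 × 10⁻⁴ + 1.5066 × 10⁻³ = 1.1616 × 10⁻³, so Δρ ≈ 1.193 kg m⁻³.
N² = (g/ρ₀)·Δρ/Δz = g·(Δρ/ρ₀)/Δz = 9.8 × 1.1616 × 10⁻³ / 32 = 3.5574 × 10⁻⁴ s⁻².
N = √(3.5574 × 10⁻⁴) = 0.018861 rad s⁻¹ ≈ 0.0189 rad s⁻¹.

0.0189 rad s⁻¹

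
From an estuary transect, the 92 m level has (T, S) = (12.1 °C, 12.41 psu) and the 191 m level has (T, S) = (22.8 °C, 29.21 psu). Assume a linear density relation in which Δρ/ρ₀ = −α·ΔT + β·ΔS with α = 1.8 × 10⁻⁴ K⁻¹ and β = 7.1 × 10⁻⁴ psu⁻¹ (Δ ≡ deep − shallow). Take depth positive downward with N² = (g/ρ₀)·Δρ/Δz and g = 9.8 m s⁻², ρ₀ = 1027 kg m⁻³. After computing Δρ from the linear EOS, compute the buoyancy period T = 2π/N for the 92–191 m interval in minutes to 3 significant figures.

3.33 min

ΔT = +10.7 K, ΔS = +16.80 psu (deep − shallow).
Δρ/ρ₀ = −αΔT + βΔS = -1.926 × 10⁻³ + 0.011928 = 0.010002, so Δρ ≈ 10.27 kg m⁻³.
N² = (g/ρ₀)·Δρ/Δz = g·(Δρ/ρ₀)/Δz = 9.8 × 0.010002 / 99 = 9.9010 × 10⁻⁴ s⁻².
N = √(9.9010 × 10⁻⁴) = 0.031466 rad s⁻¹ → T = 2π/N = 199.68 s = 3.3280 min ≈ 3.33 min.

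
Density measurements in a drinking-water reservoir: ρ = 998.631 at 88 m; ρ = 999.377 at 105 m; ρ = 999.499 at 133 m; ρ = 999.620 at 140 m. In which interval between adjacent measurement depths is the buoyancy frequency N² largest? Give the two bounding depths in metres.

88–105 m

Compute the density gradient over each adjacent pair:
  88–105 m: Δρ/Δz = 0.746/17 = 0.044 kg m⁻⁴
  105–133 m: Δρ/Δz = 0.122/28 = 4.4 × 10⁻³ kg m⁻⁴
  133–140 m: Δρ/Δz = 0.121/7 = 0.017 kg m⁻⁴
The largest gradient is in the 88–105 m interval — the pycnocline.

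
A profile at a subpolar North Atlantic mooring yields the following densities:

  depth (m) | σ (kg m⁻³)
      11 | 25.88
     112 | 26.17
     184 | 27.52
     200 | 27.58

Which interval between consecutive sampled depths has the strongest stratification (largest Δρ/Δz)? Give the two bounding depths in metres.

112–184 m

Compute the density gradient over each adjacent pair:
  11–112 m: Δρ/Δz = 0.29/101 = 2.9 × 10⁻³ kg m⁻⁴
  112–184 m: Δρ/Δz = 1.35/72 = 0.019 kg m⁻⁴
  184–200 m: Δρ/Δz = 0.06/16 = 3.7 × 10⁻³ kg m⁻⁴
The largest gradient is in the 112–184 m interval — the pycnocline.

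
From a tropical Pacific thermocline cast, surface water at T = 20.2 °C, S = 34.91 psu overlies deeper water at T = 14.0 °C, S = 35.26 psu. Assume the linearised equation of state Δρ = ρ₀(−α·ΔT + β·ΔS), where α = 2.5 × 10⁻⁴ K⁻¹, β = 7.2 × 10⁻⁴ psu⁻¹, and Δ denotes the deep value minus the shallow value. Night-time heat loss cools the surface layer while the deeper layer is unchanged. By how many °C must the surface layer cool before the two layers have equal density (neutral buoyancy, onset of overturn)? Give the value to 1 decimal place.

Neutral buoyancy requires Δρ = 0, i.e. −α(T_deep − T_surf′) + β(S_deep − S_surf) = 0.
T_surf′ = T_deep − (β/α)·ΔS = 14.0 − (7.2 × 10⁻⁴/2.5 × 10⁻⁴)·(+0.35) = 12.992 °C.
Cooling required: 20.2 − (12.992) = 7.208 °C.

7.2 °C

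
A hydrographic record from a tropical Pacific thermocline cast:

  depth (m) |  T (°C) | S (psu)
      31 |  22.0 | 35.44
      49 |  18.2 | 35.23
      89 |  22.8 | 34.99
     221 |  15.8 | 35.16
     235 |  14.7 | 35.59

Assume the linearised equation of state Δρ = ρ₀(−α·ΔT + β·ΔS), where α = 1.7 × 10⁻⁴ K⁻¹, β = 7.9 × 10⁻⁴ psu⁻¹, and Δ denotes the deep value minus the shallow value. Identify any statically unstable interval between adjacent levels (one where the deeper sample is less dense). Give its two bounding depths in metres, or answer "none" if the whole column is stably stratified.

49–89 m

Evaluate Δρ/ρ₀ = −αΔT + βΔS across each adjacent pair:
  31–49 m: −αΔT+βΔS = −(1.7 × 10⁻⁴)(-3.8)+(7.9 × 10⁻⁴)(-0.21) = 4.8 × 10⁻⁴ → stable
  49–89 m: −αΔT+βΔS = −(1.7 × 10⁻⁴)(+4.6)+(7.9 × 10⁻⁴)(-0.24) = -9.7 × 10⁻⁴ → UNSTABLE
  89–221 m: −αΔT+βΔS = −(1.7 × 10⁻⁴)(-7.0)+(7.9 × 10⁻⁴)(+0.17) = 1.3 × 10⁻³ → stable
  221–235 m: −αΔT+βΔS = −(1.7 × 10⁻⁴)(-1.1)+(7.9 × 10⁻⁴)(+0.43) = 5.3 × 10⁻⁴ → stable
The 49–89 m interval has Δρ < 0: lighter water underlies denser water.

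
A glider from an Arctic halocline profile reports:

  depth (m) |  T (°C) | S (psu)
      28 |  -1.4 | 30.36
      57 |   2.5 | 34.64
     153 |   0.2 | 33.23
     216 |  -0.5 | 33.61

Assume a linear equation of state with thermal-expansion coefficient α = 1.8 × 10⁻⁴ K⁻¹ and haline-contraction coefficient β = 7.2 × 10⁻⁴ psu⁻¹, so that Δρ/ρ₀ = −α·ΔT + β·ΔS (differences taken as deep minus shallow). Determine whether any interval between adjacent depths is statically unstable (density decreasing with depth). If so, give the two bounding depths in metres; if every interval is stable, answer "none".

Evaluate Δρ/ρ₀ = −αΔT + βΔS across each adjacent pair:
  28–57 m: −αΔT+βΔS = −(1.8 × 10⁻⁴)(+3.9)+(7.2 × 10⁻⁴)(+4.28) = 2.4 × 10⁻³ → stable
  57–153 m: −αΔT+βΔS = −(1.8 × 10⁻⁴)(-2.3)+(7.2 × 10⁻⁴)(-1.41) = -6.0 × 10⁻⁴ → UNSTABLE
  153–216 m: −αΔT+βΔS = −(1.8 × 10⁻⁴)(-0.7)+(7.2 × 10⁻⁴)(+0.38) = 4.0 × 10⁻⁴ → stable
The 57–153 m interval has Δρ < 0: lighter water underlies denser water.

57–153 m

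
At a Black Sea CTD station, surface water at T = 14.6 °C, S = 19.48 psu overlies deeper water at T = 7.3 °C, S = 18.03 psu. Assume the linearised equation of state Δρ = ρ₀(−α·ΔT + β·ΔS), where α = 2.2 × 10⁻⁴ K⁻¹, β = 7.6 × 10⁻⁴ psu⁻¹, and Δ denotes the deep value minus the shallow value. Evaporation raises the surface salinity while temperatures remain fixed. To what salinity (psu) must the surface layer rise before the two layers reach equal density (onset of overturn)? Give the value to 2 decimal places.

20.14 psu

Neutral buoyancy requires −α(T_deep − T_surf) + β(S_deep − S_surf′) = 0.
S_surf′ = S_deep − (α/β)·ΔT = 18.03 − (2.2 × 10⁻⁴/7.6 × 10⁻⁴)·(-7.3) = 20.1432 psu.
Increase required: 20.1432 − 19.48 = 0.6632 psu.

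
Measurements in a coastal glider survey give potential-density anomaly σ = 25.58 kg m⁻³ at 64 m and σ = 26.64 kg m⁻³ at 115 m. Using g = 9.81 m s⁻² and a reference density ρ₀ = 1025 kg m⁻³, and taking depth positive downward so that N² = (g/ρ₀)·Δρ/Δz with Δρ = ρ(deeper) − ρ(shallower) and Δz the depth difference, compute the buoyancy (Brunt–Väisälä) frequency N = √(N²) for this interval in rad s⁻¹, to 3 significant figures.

0.0141 rad s⁻¹

Δρ = 1026.64 − 1025.58 = 1.06 kg m⁻³ over Δz = 115 − 64 = 51 m.
N² = (9.81/1025) × (1.06/51) = 1.9892 × 10⁻⁴ s⁻².
N = √(1.9892 × 10⁻⁴) = 0.014104 rad s⁻¹ ≈ 0.0141 rad s⁻¹.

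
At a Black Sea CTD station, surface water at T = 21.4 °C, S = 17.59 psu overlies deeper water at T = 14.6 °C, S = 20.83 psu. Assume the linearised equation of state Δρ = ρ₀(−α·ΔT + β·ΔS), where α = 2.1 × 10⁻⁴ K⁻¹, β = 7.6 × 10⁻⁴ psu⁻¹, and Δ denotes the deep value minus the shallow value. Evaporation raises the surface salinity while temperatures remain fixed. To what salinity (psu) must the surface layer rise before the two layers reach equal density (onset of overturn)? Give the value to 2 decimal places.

Neutral buoyancy requires −α(T_deep − T_surf) + β(S_deep − S_surf′) = 0.
S_surf′ = S_deep − (α/β)·ΔT = 20.83 − (2.1 × 10⁻⁴/7.6 × 10⁻⁴)·(-6.8) = 22.7089 psu.
Increase required: 22.7089 − 17.59 = 5.1189 psu.

22.71 psu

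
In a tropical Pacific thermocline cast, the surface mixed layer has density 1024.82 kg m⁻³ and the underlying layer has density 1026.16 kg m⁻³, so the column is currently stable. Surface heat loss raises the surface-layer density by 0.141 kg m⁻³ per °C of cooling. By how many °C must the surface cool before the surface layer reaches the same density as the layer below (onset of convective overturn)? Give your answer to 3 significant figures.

9.50 °C

Density deficit of the surface layer: 1026.16 − 1024.82 = 1.34 kg m⁻³.
Required change = 1.34 / 0.141 = 9.50 °C.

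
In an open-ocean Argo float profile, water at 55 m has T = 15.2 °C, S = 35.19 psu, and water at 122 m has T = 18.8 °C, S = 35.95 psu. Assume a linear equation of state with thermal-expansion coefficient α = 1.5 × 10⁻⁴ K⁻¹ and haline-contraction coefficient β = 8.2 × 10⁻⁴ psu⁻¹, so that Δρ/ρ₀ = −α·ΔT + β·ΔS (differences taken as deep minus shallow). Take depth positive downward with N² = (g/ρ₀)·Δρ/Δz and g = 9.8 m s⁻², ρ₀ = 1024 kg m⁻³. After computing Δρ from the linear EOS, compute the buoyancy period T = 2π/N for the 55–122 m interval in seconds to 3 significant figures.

ΔT = +3.6 K, ΔS = +0.76 psu (deep − shallow).
Δρ/ρ₀ = −αΔT + βΔS = -5.40 × 10⁻⁴ + 6.232 × 10⁻⁴ = 8.32 × 10⁻⁵, so Δρ ≈ 0.08520 kg m⁻³.
N² = (g/ρ₀)·Δρ/Δz = g·(Δρ/ρ₀)/Δz = 9.8 × 8.32 × 10⁻⁵ / 67 = 1.2170 × 10⁻⁵ s⁻².
N = √(1.2170 × 10⁻⁵) = 3.4886 × 10⁻³ rad s⁻¹ → T = 2π/N = 1.8011 × 10³ s ≈ 1.80 × 10³ s.

1.80 × 10³ s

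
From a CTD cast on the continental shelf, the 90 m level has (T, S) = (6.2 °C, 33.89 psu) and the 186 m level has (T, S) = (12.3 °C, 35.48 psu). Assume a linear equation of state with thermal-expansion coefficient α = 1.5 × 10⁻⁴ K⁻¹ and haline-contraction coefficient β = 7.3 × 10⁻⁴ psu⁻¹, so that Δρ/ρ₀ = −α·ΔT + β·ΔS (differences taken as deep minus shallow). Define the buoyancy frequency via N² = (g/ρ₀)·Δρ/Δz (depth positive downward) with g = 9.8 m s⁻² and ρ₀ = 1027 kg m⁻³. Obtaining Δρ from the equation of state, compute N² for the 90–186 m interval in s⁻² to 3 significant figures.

ΔT = +6.1 K, ΔS = +1.59 psu (deep − shallow).
Δρ/ρ₀ = −αΔT + βΔS = -9.15 × 10⁻⁴ + 1.1607 × 10⁻³ = 2.457 × 10⁻⁴, so Δρ ≈ 0.2523 kg m⁻³.
N² = (g/ρ₀)·Δρ/Δz = g·(Δρ/ρ₀)/Δz = 9.8 × 2.457 × 10⁻⁴ / 96 = 2.5082 × 10⁻⁵ s⁻² ≈ 2.51 × 10⁻⁵ s⁻².

2.51 × 10⁻⁵ s⁻²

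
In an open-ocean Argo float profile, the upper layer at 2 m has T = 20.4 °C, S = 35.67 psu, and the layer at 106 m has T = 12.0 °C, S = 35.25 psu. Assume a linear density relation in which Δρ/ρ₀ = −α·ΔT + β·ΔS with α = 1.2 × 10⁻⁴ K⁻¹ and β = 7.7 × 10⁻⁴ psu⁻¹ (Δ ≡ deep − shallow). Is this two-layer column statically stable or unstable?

ΔT = 12.0 − 20.4 = -8.4 K and ΔS = 35.25 − 35.67 = -0.42 psu (deep − shallow).
−αΔT = 1.008 × 10⁻³; βΔS = -3.234 × 10⁻⁴; sum Δρ/ρ₀ = 6.846 × 10⁻⁴.
Δρ/ρ₀ > 0, so Δρ > 0: deeper water is denser → statically stable.

stable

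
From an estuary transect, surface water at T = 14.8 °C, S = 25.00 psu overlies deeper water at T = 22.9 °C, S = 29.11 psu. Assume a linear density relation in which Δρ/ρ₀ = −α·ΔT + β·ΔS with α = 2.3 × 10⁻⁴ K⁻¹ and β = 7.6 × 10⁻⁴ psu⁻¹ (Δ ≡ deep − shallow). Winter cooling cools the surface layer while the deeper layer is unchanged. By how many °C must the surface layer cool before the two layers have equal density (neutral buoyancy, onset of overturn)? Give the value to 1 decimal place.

5.5 °C

Neutral buoyancy requires Δρ = 0, i.e. −α(T_deep − T_surf′) + β(S_deep − S_surf) = 0.
T_surf′ = T_deep − (β/α)·ΔS = 22.9 − (7.6 × 10⁻⁴/2.3 × 10⁻⁴)·(+4.11) = 9.319 °C.
Cooling required: 14.8 − (9.319) = 5.481 °C.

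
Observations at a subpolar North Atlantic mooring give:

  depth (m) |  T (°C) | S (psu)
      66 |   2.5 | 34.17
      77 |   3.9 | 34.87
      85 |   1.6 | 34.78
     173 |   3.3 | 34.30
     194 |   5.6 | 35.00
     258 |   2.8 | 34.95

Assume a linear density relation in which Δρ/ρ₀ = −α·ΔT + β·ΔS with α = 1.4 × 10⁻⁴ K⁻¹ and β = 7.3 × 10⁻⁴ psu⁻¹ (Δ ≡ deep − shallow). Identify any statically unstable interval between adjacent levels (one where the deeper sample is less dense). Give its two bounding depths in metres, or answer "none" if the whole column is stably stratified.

85–173 m

Evaluate Δρ/ρ₀ = −αΔT + βΔS across each adjacent pair:
  66–77 m: −αΔT+βΔS = −(1.4 × 10⁻⁴)(+1.4)+(7.3 × 10⁻⁴)(+0.70) = 3.1 × 10⁻⁴ → stable
  77–85 m: −αΔT+βΔS = −(1.4 × 10⁻⁴)(-2.3)+(7.3 × 10⁻⁴)(-0.09) = 2.6 × 10⁻⁴ → stable
  85–173 m: −αΔT+βΔS = −(1.4 × 10⁻⁴)(+1.7)+(7.3 × 10⁻⁴)(-0.48) = -5.9 × 10⁻⁴ → UNSTABLE
  173–194 m: −αΔT+βΔS = −(1.4 × 10⁻⁴)(+2.3)+(7.3 × 10⁻⁴)(+0.70) = 1.9 × 10⁻⁴ → stable
  194–258 m: −αΔT+βΔS = −(1.4 × 10⁻⁴)(-2.8)+(7.3 × 10⁻⁴)(-0.05) = 3.6 × 10⁻⁴ → stable
The 85–173 m interval has Δρ < 0: lighter water underlies denser water.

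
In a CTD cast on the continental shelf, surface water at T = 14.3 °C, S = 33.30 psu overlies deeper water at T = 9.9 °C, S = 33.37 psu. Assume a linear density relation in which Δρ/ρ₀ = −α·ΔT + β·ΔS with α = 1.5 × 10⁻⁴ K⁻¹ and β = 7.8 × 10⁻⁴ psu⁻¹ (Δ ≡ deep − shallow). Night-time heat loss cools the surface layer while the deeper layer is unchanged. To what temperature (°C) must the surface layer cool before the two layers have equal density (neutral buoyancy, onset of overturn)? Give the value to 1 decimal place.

Neutral buoyancy requires Δρ = 0, i.e. −α(T_deep − T_surf′) + β(S_deep − S_surf) = 0.
T_surf′ = T_deep − (β/α)·ΔS = 9.9 − (7.8 × 10⁻⁴/1.5 × 10⁻⁴)·(+0.07) = 9.536 °C.
Cooling required: 14.3 − (9.536) = 4.764 °C.

9.5 °C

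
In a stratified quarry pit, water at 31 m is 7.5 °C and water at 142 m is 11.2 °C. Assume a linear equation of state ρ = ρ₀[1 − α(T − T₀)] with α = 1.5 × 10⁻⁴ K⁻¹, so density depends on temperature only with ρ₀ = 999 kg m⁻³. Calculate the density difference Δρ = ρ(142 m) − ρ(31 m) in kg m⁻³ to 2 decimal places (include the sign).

-0.55 kg m⁻³

ΔT = +3.7 K, Δρ/ρ₀ = −αΔT = -5.55 × 10⁻⁴.
Δρ = 999 × (-5.55 × 10⁻⁴) = -0.55 kg m⁻³.
Negative Δρ: lighter below, statically unstable.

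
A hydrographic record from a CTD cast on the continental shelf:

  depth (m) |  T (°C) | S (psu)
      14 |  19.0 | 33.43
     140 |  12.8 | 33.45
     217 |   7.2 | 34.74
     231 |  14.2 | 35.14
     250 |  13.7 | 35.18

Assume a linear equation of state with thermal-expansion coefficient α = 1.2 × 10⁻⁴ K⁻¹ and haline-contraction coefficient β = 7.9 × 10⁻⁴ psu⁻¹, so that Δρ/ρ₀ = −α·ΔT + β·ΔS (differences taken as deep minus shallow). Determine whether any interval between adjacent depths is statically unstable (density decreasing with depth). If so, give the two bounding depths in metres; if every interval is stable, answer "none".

Evaluate Δρ/ρ₀ = −αΔT + βΔS across each adjacent pair:
  14–140 m: −αΔT+βΔS = −(1.2 × 10⁻⁴)(-6.2)+(7.9 × 10⁻⁴)(+0.02) = 7.6 × 10⁻⁴ → stable
  140–217 m: −αΔT+βΔS = −(1.2 × 10⁻⁴)(-5.6)+(7.9 × 10⁻⁴)(+1.29) = 1.7 × 10⁻³ → stable
  217–231 m: −αΔT+βΔS = −(1.2 × 10⁻⁴)(+7.0)+(7.9 × 10⁻⁴)(+0.40) = -5.2 × 10⁻⁴ → UNSTABLE
  231–250 m: −αΔT+βΔS = −(1.2 × 10⁻⁴)(-0.5)+(7.9 × 10⁻⁴)(+0.04) = 9.2 × 10⁻⁵ → stable
The 217–231 m interval has Δρ < 0: lighter water underlies denser water.

217–231 m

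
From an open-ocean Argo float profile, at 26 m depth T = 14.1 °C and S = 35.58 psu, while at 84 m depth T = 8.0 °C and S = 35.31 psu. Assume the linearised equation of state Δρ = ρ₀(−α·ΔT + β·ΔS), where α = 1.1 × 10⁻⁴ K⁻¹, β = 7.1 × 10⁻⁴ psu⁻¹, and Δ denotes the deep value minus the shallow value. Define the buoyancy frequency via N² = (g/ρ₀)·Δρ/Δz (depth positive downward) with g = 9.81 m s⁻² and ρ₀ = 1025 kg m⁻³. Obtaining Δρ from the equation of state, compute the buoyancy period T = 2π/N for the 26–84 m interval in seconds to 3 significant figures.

698 s

ΔT = -6.1 K, ΔS = -0.27 psu (deep − shallow).
Δρ/ρ₀ = −αΔT + βΔS = 6.71 × 10⁻⁴ − 1.917 × 10⁻⁴ = 4.793 × 10⁻⁴, so Δρ ≈ 0.4913 kg m⁻³.
N² = (g/ρ₀)·Δρ/Δz = g·(Δρ/ρ₀)/Δz = 9.81 × 4.793 × 10⁻⁴ / 58 = 8.1068 × 10⁻⁵ s⁻².
N = √(8.1068 × 10⁻⁵) = 9.0038 × 10⁻³ rad s⁻¹ → T = 2π/N = 697.84 s ≈ 698 s.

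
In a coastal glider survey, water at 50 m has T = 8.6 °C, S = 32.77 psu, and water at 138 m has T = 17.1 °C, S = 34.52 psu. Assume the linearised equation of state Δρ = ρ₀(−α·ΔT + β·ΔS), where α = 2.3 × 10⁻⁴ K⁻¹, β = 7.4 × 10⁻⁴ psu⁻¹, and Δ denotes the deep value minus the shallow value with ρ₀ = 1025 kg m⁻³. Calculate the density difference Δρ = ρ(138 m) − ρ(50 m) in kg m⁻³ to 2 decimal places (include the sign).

ΔT = +8.5 K, ΔS = +1.75 psu (deep − shallow).
Δρ/ρ₀ = −(2.3 × 10⁻⁴)(+8.5) + (7.4 × 10⁻⁴)(+1.75) = -6.60 × 10⁻⁴.
Δρ = 1025 × (-6.60 × 10⁻⁴) = -0.68 kg m⁻³.
Negative Δρ: lighter below, statically unstable.

-0.68 kg m⁻³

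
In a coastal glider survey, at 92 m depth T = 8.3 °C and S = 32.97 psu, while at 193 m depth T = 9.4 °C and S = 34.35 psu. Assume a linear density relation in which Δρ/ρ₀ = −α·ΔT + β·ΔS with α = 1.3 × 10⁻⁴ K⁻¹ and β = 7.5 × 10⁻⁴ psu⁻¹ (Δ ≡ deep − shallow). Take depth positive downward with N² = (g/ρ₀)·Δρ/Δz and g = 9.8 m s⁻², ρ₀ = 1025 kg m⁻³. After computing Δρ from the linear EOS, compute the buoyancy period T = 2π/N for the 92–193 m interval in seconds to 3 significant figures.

ΔT = +1.1 K, ΔS = +1.38 psu (deep − shallow).
Δρ/ρ₀ = −αΔT + βΔS = -1.43 × 10⁻⁴ + 1.035 × 10⁻³ = 8.92 × 10⁻⁴, so Δρ ≈ 0.9143 kg m⁻³.
N² = (g/ρ₀)·Δρ/Δz = g·(Δρ/ρ₀)/Δz = 9.8 × 8.92 × 10⁻⁴ / 101 = 8.6550 × 10⁻⁵ s⁻².
N = √(8.6550 × 10⁻⁵) = 9.3032 × 10⁻³ rad s⁻¹ → T = 2π/N = 675.38 s ≈ 675 s.

675 s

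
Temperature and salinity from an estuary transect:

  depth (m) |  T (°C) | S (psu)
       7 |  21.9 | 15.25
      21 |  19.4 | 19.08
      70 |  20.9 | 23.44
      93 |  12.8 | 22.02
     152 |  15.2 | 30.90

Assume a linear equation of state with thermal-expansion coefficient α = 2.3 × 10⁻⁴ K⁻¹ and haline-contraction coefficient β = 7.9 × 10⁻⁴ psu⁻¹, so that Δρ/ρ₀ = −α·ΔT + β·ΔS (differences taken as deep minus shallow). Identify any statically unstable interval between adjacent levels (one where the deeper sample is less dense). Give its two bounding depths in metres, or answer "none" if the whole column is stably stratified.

none

Evaluate Δρ/ρ₀ = −αΔT + βΔS across each adjacent pair:
  7–21 m: −αΔT+βΔS = −(2.3 × 10⁻⁴)(-2.5)+(7.9 × 10⁻⁴)(+3.83) = 3.6 × 10⁻³ → stable
  21–70 m: −αΔT+βΔS = −(2.3 × 10⁻⁴)(+1.5)+(7.9 × 10⁻⁴)(+4.36) = 3.1 × 10⁻³ → stable
  70–93 m: −αΔT+βΔS = −(2.3 × 10⁻⁴)(-8.1)+(7.9 × 10⁻⁴)(-1.42) = 7.4 × 10⁻⁴ → stable
  93–152 m: −αΔT+βΔS = −(2.3 × 10⁻⁴)(+2.4)+(7.9 × 10⁻⁴)(+8.88) = 6.5 × 10⁻³ → stable
Every interval has Δρ > 0: the column is stably stratified throughout.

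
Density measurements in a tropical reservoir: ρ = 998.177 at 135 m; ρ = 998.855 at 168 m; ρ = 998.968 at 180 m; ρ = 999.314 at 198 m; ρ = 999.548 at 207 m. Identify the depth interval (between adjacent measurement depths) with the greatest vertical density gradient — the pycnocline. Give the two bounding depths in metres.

198–207 m

Compute the density gradient over each adjacent pair:
  135–168 m: Δρ/Δz = 0.678/33 = 0.021 kg m⁻⁴
  168–180 m: Δρ/Δz = 0.113/12 = 9.4 × 10⁻³ kg m⁻⁴
  180–198 m: Δρ/Δz = 0.346/18 = 0.019 kg m⁻⁴
  198–207 m: Δρ/Δz = 0.234/9 = 0.026 kg m⁻⁴
The largest gradient is in the 198–207 m interval — the pycnocline.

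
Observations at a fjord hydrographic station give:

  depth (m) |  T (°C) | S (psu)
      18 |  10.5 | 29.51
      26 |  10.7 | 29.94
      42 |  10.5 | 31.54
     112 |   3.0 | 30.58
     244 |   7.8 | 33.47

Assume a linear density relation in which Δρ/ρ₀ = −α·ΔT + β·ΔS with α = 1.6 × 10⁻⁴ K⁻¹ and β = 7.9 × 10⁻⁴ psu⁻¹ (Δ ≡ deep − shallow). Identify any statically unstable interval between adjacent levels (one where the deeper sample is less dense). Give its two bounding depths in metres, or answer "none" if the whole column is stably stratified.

none

Evaluate Δρ/ρ₀ = −αΔT + βΔS across each adjacent pair:
  18–26 m: −αΔT+βΔS = −(1.6 × 10⁻⁴)(+0.2)+(7.9 × 10⁻⁴)(+0.43) = 3.1 × 10⁻⁴ → stable
  26–42 m: −αΔT+βΔS = −(1.6 × 10⁻⁴)(-0.2)+(7.9 × 10⁻⁴)(+1.60) = 1.3 × 10⁻³ → stable
  42–112 m: −αΔT+βΔS = −(1.6 × 10⁻⁴)(-7.5)+(7.9 × 10⁻⁴)(-0.96) = 4.4 × 10⁻⁴ → stable
  112–244 m: −αΔT+βΔS = −(1.6 × 10⁻⁴)(+4.8)+(7.9 × 10⁻⁴)(+2.89) = 1.5 × 10⁻³ → stable
Every interval has Δρ > 0: the column is stably stratified throughout.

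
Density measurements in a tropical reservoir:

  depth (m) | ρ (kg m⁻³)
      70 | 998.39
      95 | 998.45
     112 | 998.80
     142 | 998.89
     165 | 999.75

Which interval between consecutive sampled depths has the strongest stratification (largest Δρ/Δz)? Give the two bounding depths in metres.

Compute the density gradient over each adjacent pair:
  70–95 m: Δρ/Δz = 0.06/25 = 2.4 × 10⁻³ kg m⁻⁴
  95–112 m: Δρ/Δz = 0.35/17 = 0.021 kg m⁻⁴
  112–142 m: Δρ/Δz = 0.09/30 = 3.0 × 10⁻³ kg m⁻⁴
  142–165 m: Δρ/Δz = 0.86/23 = 0.037 kg m⁻⁴
The largest gradient is in the 142–165 m interval — the pycnocline.

142–165 m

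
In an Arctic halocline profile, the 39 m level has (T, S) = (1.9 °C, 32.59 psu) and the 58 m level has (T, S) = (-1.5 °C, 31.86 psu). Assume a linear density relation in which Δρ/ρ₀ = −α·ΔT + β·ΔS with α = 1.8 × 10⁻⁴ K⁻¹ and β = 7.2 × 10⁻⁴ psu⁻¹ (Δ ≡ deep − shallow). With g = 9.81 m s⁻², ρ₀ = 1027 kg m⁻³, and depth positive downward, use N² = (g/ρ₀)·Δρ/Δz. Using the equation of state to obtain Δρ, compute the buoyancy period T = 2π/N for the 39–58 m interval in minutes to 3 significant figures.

15.7 min

ΔT = -3.4 K, ΔS = -0.73 psu (deep − shallow).
Δρ/ρ₀ = −αΔT + βΔS = 6.12 × 10⁻⁴ − 5.256 × 10⁻⁴ = 8.64 × 10⁻⁵, so Δρ ≈ 0.08873 kg m⁻³.
N² = (g/ρ₀)·Δρ/Δz = g·(Δρ/ρ₀)/Δz = 9.81 × 8.64 × 10⁻⁵ / 19 = 4.4610 × 10⁻⁵ s⁻².
N = √(4.4610 × 10⁻⁵) = 6.6791 × 10⁻³ rad s⁻¹ → T = 2π/N = 940.72 s = 15.679 min ≈ 15.7 min.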